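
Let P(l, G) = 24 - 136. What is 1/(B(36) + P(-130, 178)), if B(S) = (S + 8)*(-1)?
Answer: -1/156 ≈ -0.0064103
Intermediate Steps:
P(l, G) = -112
B(S) = -8 - S (B(S) = (8 + S)*(-1) = -8 - S)
1/(B(36) + P(-130, 178)) = 1/((-8 - 1*36) - 112) = 1/((-8 - 36) - 112) = 1/(-44 - 112) = 1/(-156) = -1/156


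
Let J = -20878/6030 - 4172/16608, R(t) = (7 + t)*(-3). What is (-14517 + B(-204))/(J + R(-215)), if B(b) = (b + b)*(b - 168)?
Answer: 572748864840/2588306449 ≈ 221.28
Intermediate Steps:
R(t) = -21 - 3*t
J = -15495791/4172760 (J = -20878*1/6030 - 4172*1/16608 = -10439/3015 - 1043/4152 = -15495791/4172760 ≈ -3.7136)
B(b) = 2*b*(-168 + b) (B(b) = (2*b)*(-168 + b) = 2*b*(-168 + b))
(-14517 + B(-204))/(J + R(-215)) = (-14517 + 2*(-204)*(-168 - 204))/(-15495791/4172760 + (-21 - 3*(-215))) = (-14517 + 2*(-204)*(-372))/(-15495791/4172760 + (-21 + 645)) = (-14517 + 151776)/(-15495791/4172760 + 624) = 137259/(2588306449/4172760) = 137259*(4172760/2588306449) = 572748864840/2588306449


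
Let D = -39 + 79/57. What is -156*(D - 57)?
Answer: 280436/19 ≈ 14760.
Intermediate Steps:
D = -2144/57 (D = -39 + 79*(1/57) = -39 + 79/57 = -2144/57 ≈ -37.614)
-156*(D - 57) = -156*(-2144/57 - 57) = -156*(-5393/57) = 280436/19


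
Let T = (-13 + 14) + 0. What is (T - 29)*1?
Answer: -28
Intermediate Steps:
T = 1 (T = 1 + 0 = 1)
(T - 29)*1 = (1 - 29)*1 = -28*1 = -28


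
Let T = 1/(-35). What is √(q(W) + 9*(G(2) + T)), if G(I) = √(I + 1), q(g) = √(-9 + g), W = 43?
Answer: √(-315 + 1225*√34 + 11025*√3)/35 ≈ 4.6003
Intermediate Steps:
G(I) = √(1 + I)
T = -1/35 ≈ -0.028571
√(q(W) + 9*(G(2) + T)) = √(√(-9 + 43) + 9*(√(1 + 2) - 1/35)) = √(√34 + 9*(√3 - 1/35)) = √(√34 + 9*(-1/35 + √3)) = √(√34 + (-9/35 + 9*√3)) = √(-9/35 + √34 + 9*√3)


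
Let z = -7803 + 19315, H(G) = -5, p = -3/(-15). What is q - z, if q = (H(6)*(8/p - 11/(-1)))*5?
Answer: -12787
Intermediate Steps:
p = ⅕ (p = -3*(-1/15) = ⅕ ≈ 0.20000)
q = -1275 (q = -5*(8/(⅕) - 11/(-1))*5 = -5*(8*5 - 11*(-1))*5 = -5*(40 + 11)*5 = -5*51*5 = -255*5 = -1275)
z = 11512
q - z = -1275 - 1*11512 = -1275 - 11512 = -12787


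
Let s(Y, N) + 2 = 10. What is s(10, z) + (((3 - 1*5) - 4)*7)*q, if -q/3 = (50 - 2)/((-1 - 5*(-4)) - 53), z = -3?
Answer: -2888/17 ≈ -169.88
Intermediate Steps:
s(Y, N) = 8 (s(Y, N) = -2 + 10 = 8)
q = 72/17 (q = -3*(50 - 2)/((-1 - 5*(-4)) - 53) = -144/((-1 + 20) - 53) = -144/(19 - 53) = -144/(-34) = -144*(-1)/34 = -3*(-24/17) = 72/17 ≈ 4.2353)
s(10, z) + (((3 - 1*5) - 4)*7)*q = 8 + (((3 - 1*5) - 4)*7)*(72/17) = 8 + (((3 - 5) - 4)*7)*(72/17) = 8 + ((-2 - 4)*7)*(72/17) = 8 - 6*7*(72/17) = 8 - 42*72/17 = 8 - 3024/17 = -2888/17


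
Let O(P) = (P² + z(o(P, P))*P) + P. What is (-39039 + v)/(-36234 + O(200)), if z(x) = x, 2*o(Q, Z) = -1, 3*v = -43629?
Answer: -26791/1933 ≈ -13.860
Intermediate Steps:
v = -14543 (v = (⅓)*(-43629) = -14543)
o(Q, Z) = -½ (o(Q, Z) = (½)*(-1) = -½)
O(P) = P² + P/2 (O(P) = (P² - P/2) + P = P² + P/2)
(-39039 + v)/(-36234 + O(200)) = (-39039 - 14543)/(-36234 + 200*(½ + 200)) = -53582/(-36234 + 200*(401/2)) = -53582/(-36234 + 40100) = -53582/3866 = -53582*1/3866 = -26791/1933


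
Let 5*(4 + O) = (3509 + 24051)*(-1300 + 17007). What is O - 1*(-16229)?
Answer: 86593209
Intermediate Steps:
O = 86576980 (O = -4 + ((3509 + 24051)*(-1300 + 17007))/5 = -4 + (27560*15707)/5 = -4 + (⅕)*432884920 = -4 + 86576984 = 86576980)
O - 1*(-16229) = 86576980 - 1*(-16229) = 86576980 + 16229 = 86593209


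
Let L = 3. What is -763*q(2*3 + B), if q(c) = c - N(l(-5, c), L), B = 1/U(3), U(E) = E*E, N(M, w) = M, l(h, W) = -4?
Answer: -69433/9 ≈ -7714.8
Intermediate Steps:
U(E) = E**2
B = 1/9 (B = 1/(3**2) = 1/9 ≈ 0.11111)
q(c) = 4 + c (q(c) = c - 1*(-4) = c + 4 = 4 + c)
-763*q(2*3 + B) = -763*(4 + (2*3 + 1/9)) = -763*(4 + (6 + 1/9)) = -763*(4 + 55/9) = -763*91/9 = -69433/9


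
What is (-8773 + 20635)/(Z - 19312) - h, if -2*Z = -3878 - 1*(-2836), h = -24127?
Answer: 453358595/18791 ≈ 24126.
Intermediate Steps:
Z = 521 (Z = -(-3878 - 1*(-2836))/2 = -(-3878 + 2836)/2 = -½*(-1042) = 521)
(-8773 + 20635)/(Z - 19312) - h = (-8773 + 20635)/(521 - 19312) - 1*(-24127) = 11862/(-18791) + 24127 = 11862*(-1/18791) + 24127 = -11862/18791 + 24127 = 453358595/18791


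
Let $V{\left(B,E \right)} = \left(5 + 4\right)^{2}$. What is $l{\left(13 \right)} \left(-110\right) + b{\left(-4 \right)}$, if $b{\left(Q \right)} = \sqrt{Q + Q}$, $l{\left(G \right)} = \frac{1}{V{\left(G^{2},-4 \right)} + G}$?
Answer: $- \frac{55}{47} + 2 i \sqrt{2} \approx -1.1702 + 2.8284 i$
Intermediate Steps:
$V{\left(B,E \right)} = 81$ ($V{\left(B,E \right)} = 9^{2} = 81$)
$l{\left(G \right)} = \frac{1}{81 + G}$
$b{\left(Q \right)} = \sqrt{2} \sqrt{Q}$ ($b{\left(Q \right)} = \sqrt{2 Q} = \sqrt{2} \sqrt{Q}$)
$l{\left(13 \right)} \left(-110\right) + b{\left(-4 \right)} = \frac{1}{81 + 13} \left(-110\right) + \sqrt{2} \sqrt{-4} = \frac{1}{94} \left(-110\right) + \sqrt{2} \cdot 2 i = \frac{1}{94} \left(-110\right) + 2 i \sqrt{2} = - \frac{55}{47} + 2 i \sqrt{2}$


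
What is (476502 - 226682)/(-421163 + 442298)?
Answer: 49964/4227 ≈ 11.820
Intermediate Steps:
(476502 - 226682)/(-421163 + 442298) = 249820/21135 = 249820*(1/21135) = 49964/4227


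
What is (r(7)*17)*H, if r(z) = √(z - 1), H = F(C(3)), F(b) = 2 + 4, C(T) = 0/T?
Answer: 102*√6 ≈ 249.85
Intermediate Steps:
C(T) = 0
F(b) = 6
H = 6
r(z) = √(-1 + z)
(r(7)*17)*H = (√(-1 + 7)*17)*6 = (√6*17)*6 = (17*√6)*6 = 102*√6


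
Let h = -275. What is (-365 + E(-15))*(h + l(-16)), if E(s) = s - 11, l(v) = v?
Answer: 113781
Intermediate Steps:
E(s) = -11 + s
(-365 + E(-15))*(h + l(-16)) = (-365 + (-11 - 15))*(-275 - 16) = (-365 - 26)*(-291) = -391*(-291) = 113781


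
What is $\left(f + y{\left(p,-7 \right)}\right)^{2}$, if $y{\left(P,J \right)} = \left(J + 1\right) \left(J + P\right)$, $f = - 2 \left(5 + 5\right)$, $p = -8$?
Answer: $4900$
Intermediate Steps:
$f = -20$ ($f = \left(-2\right) 10 = -20$)
$y{\left(P,J \right)} = \left(1 + J\right) \left(J + P\right)$
$\left(f + y{\left(p,-7 \right)}\right)^{2} = \left(-20 - \left(-41 - 49\right)\right)^{2} = \left(-20 + \left(-7 - 8 + 49 + 56\right)\right)^{2} = \left(-20 + 90\right)^{2} = 70^{2} = 4900$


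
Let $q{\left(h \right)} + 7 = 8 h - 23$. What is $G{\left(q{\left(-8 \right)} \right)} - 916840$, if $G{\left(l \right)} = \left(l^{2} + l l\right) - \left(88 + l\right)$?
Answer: $-899162$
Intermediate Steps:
$q{\left(h \right)} = -30 + 8 h$ ($q{\left(h \right)} = -7 + \left(8 h - 23\right) = -7 + \left(-23 + 8 h\right) = -30 + 8 h$)
$G{\left(l \right)} = -88 - l + 2 l^{2}$ ($G{\left(l \right)} = \left(l^{2} + l^{2}\right) - \left(88 + l\right) = 2 l^{2} - \left(88 + l\right) = -88 - l + 2 l^{2}$)
$G{\left(q{\left(-8 \right)} \right)} - 916840 = \left(-88 - \left(-30 + 8 \left(-8\right)\right) + 2 \left(-30 + 8 \left(-8\right)\right)^{2}\right) - 916840 = \left(-88 - \left(-30 - 64\right) + 2 \left(-30 - 64\right)^{2}\right) - 916840 = \left(-88 - -94 + 2 \left(-94\right)^{2}\right) - 916840 = \left(-88 + 94 + 2 \cdot 8836\right) - 916840 = \left(-88 + 94 + 17672\right) - 916840 = 17678 - 916840 = -899162$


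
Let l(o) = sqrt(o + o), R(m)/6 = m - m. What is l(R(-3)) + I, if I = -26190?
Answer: -26190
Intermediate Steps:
R(m) = 0 (R(m) = 6*(m - m) = 6*0 = 0)
l(o) = sqrt(2)*sqrt(o) (l(o) = sqrt(2*o) = sqrt(2)*sqrt(o))
l(R(-3)) + I = sqrt(2)*sqrt(0) - 26190 = sqrt(2)*0 - 26190 = 0 - 26190 = -26190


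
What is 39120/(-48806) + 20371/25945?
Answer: -10370687/633135835 ≈ -0.016380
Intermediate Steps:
39120/(-48806) + 20371/25945 = 39120*(-1/48806) + 20371*(1/25945) = -19560/24403 + 20371/25945 = -10370687/633135835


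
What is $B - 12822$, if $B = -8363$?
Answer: $-21185$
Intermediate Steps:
$B - 12822 = -8363 - 12822 = -21185$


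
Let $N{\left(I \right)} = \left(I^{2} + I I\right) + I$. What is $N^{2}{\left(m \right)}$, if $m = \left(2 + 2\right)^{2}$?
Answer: $278784$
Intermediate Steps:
$m = 16$ ($m = 4^{2} = 16$)
$N{\left(I \right)} = I + 2 I^{2}$ ($N{\left(I \right)} = \left(I^{2} + I^{2}\right) + I = 2 I^{2} + I = I + 2 I^{2}$)
$N^{2}{\left(m \right)} = \left(16 \left(1 + 2 \cdot 16\right)\right)^{2} = \left(16 \left(1 + 32\right)\right)^{2} = \left(16 \cdot 33\right)^{2} = 528^{2} = 278784$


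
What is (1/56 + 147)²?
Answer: 67782289/3136 ≈ 21614.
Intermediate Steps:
(1/56 + 147)² = (8233/56)² = 67782289/3136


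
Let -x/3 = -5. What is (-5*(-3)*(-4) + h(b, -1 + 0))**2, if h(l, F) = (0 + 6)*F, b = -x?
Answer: 4356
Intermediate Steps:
x = 15 (x = -3*(-5) = 15)
b = -15 (b = -1*15 = -15)
h(l, F) = 6*F
(-5*(-3)*(-4) + h(b, -1 + 0))**2 = (-5*(-3)*(-4) + 6*(-1 + 0))**2 = (15*(-4) + 6*(-1))**2 = (-60 - 6)**2 = (-66)**2 = 4356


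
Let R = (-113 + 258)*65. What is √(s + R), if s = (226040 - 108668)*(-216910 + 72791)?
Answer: I*√16915525843 ≈ 1.3006e+5*I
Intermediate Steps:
s = -16915535268 (s = 117372*(-144119) = -16915535268)
R = 9425 (R = 145*65 = 9425)
√(s + R) = √(-16915535268 + 9425) = √(-16915525843) = I*√16915525843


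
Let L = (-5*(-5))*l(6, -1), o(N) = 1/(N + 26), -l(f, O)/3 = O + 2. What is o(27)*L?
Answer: -75/53 ≈ -1.4151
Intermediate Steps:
l(f, O) = -6 - 3*O (l(f, O) = -3*(O + 2) = -3*(2 + O) = -6 - 3*O)
o(N) = 1/(26 + N)
L = -75 (L = (-5*(-5))*(-6 - 3*(-1)) = 25*(-6 + 3) = 25*(-3) = -75)
o(27)*L = -75/(26 + 27) = -75/53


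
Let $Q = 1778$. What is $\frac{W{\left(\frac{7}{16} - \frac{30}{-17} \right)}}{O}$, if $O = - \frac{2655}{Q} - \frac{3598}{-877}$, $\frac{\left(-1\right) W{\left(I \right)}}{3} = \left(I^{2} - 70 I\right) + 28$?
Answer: $\frac{20991237814113}{150513382528} \approx 139.46$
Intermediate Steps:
$W{\left(I \right)} = -84 - 3 I^{2} + 210 I$ ($W{\left(I \right)} = - 3 \left(\left(I^{2} - 70 I\right) + 28\right) = - 3 \left(28 + I^{2} - 70 I\right) = -84 - 3 I^{2} + 210 I$)
$O = \frac{4068809}{1559306}$ ($O = - \frac{2655}{1778} - \frac{3598}{-877} = \left(-2655\right) \frac{1}{1778} - - \frac{3598}{877} = - \frac{2655}{1778} + \frac{3598}{877} = \frac{4068809}{1559306} \approx 2.6094$)
$\frac{W{\left(\frac{7}{16} - \frac{30}{-17} \right)}}{O} = \frac{-84 - 3 \left(\frac{7}{16} - \frac{30}{-17}\right)^{2} + 210 \left(\frac{7}{16} - \frac{30}{-17}\right)}{\frac{4068809}{1559306}} = \left(-84 - 3 \left(7 \cdot \frac{1}{16} - - \frac{30}{17}\right)^{2} + 210 \left(7 \cdot \frac{1}{16} - - \frac{30}{17}\right)\right) \frac{1559306}{4068809} = \left(-84 - 3 \left(\frac{7}{16} + \frac{30}{17}\right)^{2} + 210 \left(\frac{7}{16} + \frac{30}{17}\right)\right) \frac{1559306}{4068809} = \left(-84 - 3 \left(\frac{599}{272}\right)^{2} + 210 \cdot \frac{599}{272}\right) \frac{1559306}{4068809} = \left(-84 - \frac{1076403}{73984} + \frac{62895}{136}\right) \frac{1559306}{4068809} = \frac{26923821}{73984} \cdot \frac{1559306}{4068809} = \frac{20991237814113}{150513382528}$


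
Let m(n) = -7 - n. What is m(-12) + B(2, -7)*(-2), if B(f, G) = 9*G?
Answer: 131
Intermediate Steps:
m(-12) + B(2, -7)*(-2) = (-7 - 1*(-12)) + (9*(-7))*(-2) = (-7 + 12) - 63*(-2) = 5 + 126 = 131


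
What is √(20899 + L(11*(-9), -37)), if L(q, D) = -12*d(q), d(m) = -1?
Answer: √20911 ≈ 144.61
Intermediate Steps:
L(q, D) = 12 (L(q, D) = -12*(-1) = 12)
√(20899 + L(11*(-9), -37)) = √(20899 + 12) = √20911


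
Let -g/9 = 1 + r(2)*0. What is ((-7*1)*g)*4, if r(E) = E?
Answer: 252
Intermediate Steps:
g = -9 (g = -9*(1 + 2*0) = -9*(1 + 0) = -9*1 = -9)
((-7*1)*g)*4 = (-7*1*(-9))*4 = -7*(-9)*4 = 63*4 = 252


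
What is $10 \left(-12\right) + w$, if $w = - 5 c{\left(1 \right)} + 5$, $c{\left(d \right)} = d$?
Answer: $-120$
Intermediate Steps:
$w = 0$ ($w = \left(-5\right) 1 + 5 = -5 + 5 = 0$)
$10 \left(-12\right) + w = 10 \left(-12\right) + 0 = -120 + 0 = -120$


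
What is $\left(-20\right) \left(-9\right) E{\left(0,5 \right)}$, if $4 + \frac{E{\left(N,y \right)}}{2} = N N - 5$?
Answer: $-3240$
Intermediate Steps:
$E{\left(N,y \right)} = -18 + 2 N^{2}$ ($E{\left(N,y \right)} = -8 + 2 \left(N N - 5\right) = -8 + 2 \left(N^{2} - 5\right) = -8 + 2 \left(-5 + N^{2}\right) = -8 + \left(-10 + 2 N^{2}\right) = -18 + 2 N^{2}$)
$\left(-20\right) \left(-9\right) E{\left(0,5 \right)} = \left(-20\right) \left(-9\right) \left(-18 + 2 \cdot 0^{2}\right) = 180 \left(-18 + 2 \cdot 0\right) = 180 \left(-18 + 0\right) = 180 \left(-18\right) = -3240$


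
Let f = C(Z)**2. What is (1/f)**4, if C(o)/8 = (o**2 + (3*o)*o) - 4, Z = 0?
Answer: 1/1099511627776 ≈ 9.0949e-13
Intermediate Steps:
C(o) = -32 + 32*o**2 (C(o) = 8*((o**2 + (3*o)*o) - 4) = 8*((o**2 + 3*o**2) - 4) = 8*(4*o**2 - 4) = 8*(-4 + 4*o**2) = -32 + 32*o**2)
f = 1024 (f = (-32 + 32*0**2)**2 = (-32 + 32*0)**2 = (-32 + 0)**2 = (-32)**2 = 1024)
(1/f)**4 = (1/1024)**4 = 1/1099511627776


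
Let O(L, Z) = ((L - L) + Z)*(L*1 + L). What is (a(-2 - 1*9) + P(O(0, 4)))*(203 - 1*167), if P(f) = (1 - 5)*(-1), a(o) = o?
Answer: -252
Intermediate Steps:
O(L, Z) = 2*L*Z (O(L, Z) = (0 + Z)*(L + L) = Z*(2*L) = 2*L*Z)
P(f) = 4 (P(f) = -4*(-1) = 4)
(a(-2 - 1*9) + P(O(0, 4)))*(203 - 1*167) = ((-2 - 1*9) + 4)*(203 - 1*167) = ((-2 - 9) + 4)*(203 - 167) = (-11 + 4)*36 = -7*36 = -252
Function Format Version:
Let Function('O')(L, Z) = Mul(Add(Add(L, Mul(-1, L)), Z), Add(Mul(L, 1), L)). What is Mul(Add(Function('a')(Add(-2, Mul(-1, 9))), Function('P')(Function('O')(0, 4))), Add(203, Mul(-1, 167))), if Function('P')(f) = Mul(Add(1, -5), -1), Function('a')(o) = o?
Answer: -252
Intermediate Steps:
Function('O')(L, Z) = Mul(2, L, Z) (Function('O')(L, Z) = Mul(Add(0, Z), Add(L, L)) = Mul(Z, Mul(2, L)) = Mul(2, L, Z))
Function('P')(f) = 4 (Function('P')(f) = Mul(-4, -1) = 4)
Mul(Add(Function('a')(Add(-2, Mul(-1, 9))), Function('P')(Function('O')(0, 4))), Add(203, Mul(-1, 167))) = Mul(Add(Add(-2, Mul(-1, 9)), 4), Add(203, Mul(-1, 167))) = Mul(Add(Add(-2, -9), 4), Add(203, -167)) = Mul(Add(-11, 4), 36) = Mul(-7, 36) = -252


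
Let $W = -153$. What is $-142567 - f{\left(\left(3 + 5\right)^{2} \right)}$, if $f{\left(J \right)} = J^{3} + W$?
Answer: $-404558$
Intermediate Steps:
$f{\left(J \right)} = -153 + J^{3}$ ($f{\left(J \right)} = J^{3} - 153 = -153 + J^{3}$)
$-142567 - f{\left(\left(3 + 5\right)^{2} \right)} = -142567 - \left(-153 + \left(\left(3 + 5\right)^{2}\right)^{3}\right) = -142567 - \left(-153 + \left(8^{2}\right)^{3}\right) = -142567 - \left(-153 + 64^{3}\right) = -142567 - \left(-153 + 262144\right) = -142567 - 261991 = -404558$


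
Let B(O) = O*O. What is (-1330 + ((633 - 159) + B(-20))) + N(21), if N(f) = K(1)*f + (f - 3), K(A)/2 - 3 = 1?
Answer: -270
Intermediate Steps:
K(A) = 8 (K(A) = 6 + 2*1 = 6 + 2 = 8)
B(O) = O**2
N(f) = -3 + 9*f (N(f) = 8*f + (f - 3) = 8*f + (-3 + f) = -3 + 9*f)
(-1330 + ((633 - 159) + B(-20))) + N(21) = (-1330 + ((633 - 159) + (-20)**2)) + (-3 + 9*21) = (-1330 + (474 + 400)) + (-3 + 189) = (-1330 + 874) + 186 = -456 + 186 = -270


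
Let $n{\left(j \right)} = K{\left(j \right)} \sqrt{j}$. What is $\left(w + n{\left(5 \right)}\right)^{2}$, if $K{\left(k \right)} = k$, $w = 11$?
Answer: $246 + 110 \sqrt{5} \approx 491.97$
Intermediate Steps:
$n{\left(j \right)} = j^{\frac{3}{2}}$ ($n{\left(j \right)} = j \sqrt{j} = j^{\frac{3}{2}}$)
$\left(w + n{\left(5 \right)}\right)^{2} = \left(11 + 5^{\frac{3}{2}}\right)^{2} = \left(11 + 5 \sqrt{5}\right)^{2}$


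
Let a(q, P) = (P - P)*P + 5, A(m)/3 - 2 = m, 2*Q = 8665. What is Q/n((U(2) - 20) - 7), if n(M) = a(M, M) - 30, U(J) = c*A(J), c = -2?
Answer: -1733/10 ≈ -173.30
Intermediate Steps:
Q = 8665/2 (Q = (1/2)*8665 = 8665/2 ≈ 4332.5)
A(m) = 6 + 3*m
U(J) = -12 - 6*J (U(J) = -2*(6 + 3*J) = -12 - 6*J)
a(q, P) = 5 (a(q, P) = 0*P + 5 = 0 + 5 = 5)
n(M) = -25 (n(M) = 5 - 30 = -25)
Q/n((U(2) - 20) - 7) = (8665/2)/(-25) = (8665/2)*(-1/25) = -1733/10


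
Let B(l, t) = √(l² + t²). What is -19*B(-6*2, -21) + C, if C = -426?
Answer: -426 - 57*√65 ≈ -885.55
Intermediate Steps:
-19*B(-6*2, -21) + C = -19*√((-6*2)² + (-21)²) - 426 = -19*√((-12)² + 441) - 426 = -19*√(144 + 441) - 426 = -57*√65 - 426 = -426 - 57*√65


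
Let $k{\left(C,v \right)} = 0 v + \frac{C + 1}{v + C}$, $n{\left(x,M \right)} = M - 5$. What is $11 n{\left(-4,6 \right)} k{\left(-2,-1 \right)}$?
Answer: $\frac{11}{3} \approx 3.6667$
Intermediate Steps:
$n{\left(x,M \right)} = -5 + M$ ($n{\left(x,M \right)} = M - 5 = -5 + M$)
$k{\left(C,v \right)} = \frac{1 + C}{C + v}$ ($k{\left(C,v \right)} = 0 + \frac{1 + C}{C + v} = \frac{1 + C}{C + v}$)
$11 n{\left(-4,6 \right)} k{\left(-2,-1 \right)} = 11 \left(-5 + 6\right) \frac{1 - 2}{-2 - 1} = 11 \cdot 1 \frac{1}{-3} \left(-1\right) = 11 \left(\left(- \frac{1}{3}\right) \left(-1\right)\right) = 11 \cdot \frac{1}{3} = \frac{11}{3}$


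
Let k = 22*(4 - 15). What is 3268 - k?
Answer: 3510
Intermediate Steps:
k = -242 (k = 22*(-11) = -242)
3268 - k = 3268 - 1*(-242) = 3268 + 242 = 3510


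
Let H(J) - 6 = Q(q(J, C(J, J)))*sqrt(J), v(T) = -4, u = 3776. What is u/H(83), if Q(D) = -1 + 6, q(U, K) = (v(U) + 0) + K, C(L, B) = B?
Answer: -22656/2039 + 18880*sqrt(83)/2039 ≈ 73.246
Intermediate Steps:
q(U, K) = -4 + K (q(U, K) = (-4 + 0) + K = -4 + K)
Q(D) = 5
H(J) = 6 + 5*sqrt(J)
u/H(83) = 3776/(6 + 5*sqrt(83))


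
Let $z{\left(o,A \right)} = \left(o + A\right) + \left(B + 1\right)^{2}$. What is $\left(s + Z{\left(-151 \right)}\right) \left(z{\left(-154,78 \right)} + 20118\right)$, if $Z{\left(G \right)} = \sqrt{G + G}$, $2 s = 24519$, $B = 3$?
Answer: $245901051 + 20058 i \sqrt{302} \approx 2.459 \cdot 10^{8} + 3.4857 \cdot 10^{5} i$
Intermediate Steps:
$z{\left(o,A \right)} = 16 + A + o$ ($z{\left(o,A \right)} = \left(o + A\right) + \left(3 + 1\right)^{2} = \left(A + o\right) + 4^{2} = \left(A + o\right) + 16 = 16 + A + o$)
$s = \frac{24519}{2}$ ($s = \frac{1}{2} \cdot 24519 = \frac{24519}{2} \approx 12260.0$)
$Z{\left(G \right)} = \sqrt{2} \sqrt{G}$ ($Z{\left(G \right)} = \sqrt{2 G} = \sqrt{2} \sqrt{G}$)
$\left(s + Z{\left(-151 \right)}\right) \left(z{\left(-154,78 \right)} + 20118\right) = \left(\frac{24519}{2} + \sqrt{2} \sqrt{-151}\right) \left(\left(16 + 78 - 154\right) + 20118\right) = \left(\frac{24519}{2} + \sqrt{2} i \sqrt{151}\right) \left(-60 + 20118\right) = \left(\frac{24519}{2} + i \sqrt{302}\right) 20058 = 245901051 + 20058 i \sqrt{302}$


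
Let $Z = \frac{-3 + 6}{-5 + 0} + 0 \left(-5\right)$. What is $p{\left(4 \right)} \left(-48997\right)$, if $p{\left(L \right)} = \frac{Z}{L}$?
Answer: $\frac{146991}{20} \approx 7349.5$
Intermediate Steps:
$Z = - \frac{3}{5}$ ($Z = \frac{3}{-5} + 0 = 3 \left(- \frac{1}{5}\right) + 0 = - \frac{3}{5} + 0 = - \frac{3}{5} \approx -0.6$)
$p{\left(L \right)} = - \frac{3}{5 L}$
$p{\left(4 \right)} \left(-48997\right) = - \frac{3}{5 \cdot 4} \left(-48997\right) = \left(- \frac{3}{5}\right) \frac{1}{4} \left(-48997\right) = \left(- \frac{3}{20}\right) \left(-48997\right) = \frac{146991}{20}$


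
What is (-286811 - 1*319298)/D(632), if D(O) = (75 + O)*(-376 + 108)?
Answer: 86587/27068 ≈ 3.1989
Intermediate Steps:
D(O) = -20100 - 268*O (D(O) = (75 + O)*(-268) = -20100 - 268*O)
(-286811 - 1*319298)/D(632) = (-286811 - 1*319298)/(-20100 - 268*632) = (-286811 - 319298)/(-20100 - 169376) = -606109/(-189476) = -606109*(-1/189476) = 86587/27068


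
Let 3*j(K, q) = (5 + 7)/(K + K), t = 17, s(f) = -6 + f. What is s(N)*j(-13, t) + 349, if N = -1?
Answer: 4551/13 ≈ 350.08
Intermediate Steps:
j(K, q) = 2/K (j(K, q) = ((5 + 7)/(K + K))/3 = (12/((2*K)))/3 = (12*(1/(2*K)))/3 = (6/K)/3 = 2/K)
s(N)*j(-13, t) + 349 = (-6 - 1)*(2/(-13)) + 349 = -14*(-1)/13 + 349 = -7*(-2/13) + 349 = 14/13 + 349 = 4551/13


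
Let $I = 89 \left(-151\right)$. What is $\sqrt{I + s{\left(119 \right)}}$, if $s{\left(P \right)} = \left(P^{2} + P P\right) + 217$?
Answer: $10 \sqrt{151} \approx 122.88$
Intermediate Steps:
$s{\left(P \right)} = 217 + 2 P^{2}$ ($s{\left(P \right)} = \left(P^{2} + P^{2}\right) + 217 = 2 P^{2} + 217 = 217 + 2 P^{2}$)
$I = -13439$
$\sqrt{I + s{\left(119 \right)}} = \sqrt{-13439 + \left(217 + 2 \cdot 119^{2}\right)} = \sqrt{-13439 + \left(217 + 2 \cdot 14161\right)} = \sqrt{-13439 + \left(217 + 28322\right)} = \sqrt{-13439 + 28539} = \sqrt{15100} = 10 \sqrt{151}$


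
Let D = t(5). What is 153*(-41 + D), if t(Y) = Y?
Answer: -5508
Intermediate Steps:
D = 5
153*(-41 + D) = 153*(-41 + 5) = 153*(-36) = -5508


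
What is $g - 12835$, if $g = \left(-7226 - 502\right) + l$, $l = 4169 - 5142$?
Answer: $-21536$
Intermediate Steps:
$l = -973$ ($l = 4169 - 5142 = -973$)
$g = -8701$ ($g = \left(-7226 - 502\right) - 973 = -7728 - 973 = -8701$)
$g - 12835 = -8701 - 12835 = -21536$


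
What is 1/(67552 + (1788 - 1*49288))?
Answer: 1/20052 ≈ 4.9870e-5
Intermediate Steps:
1/(67552 + (1788 - 1*49288)) = 1/(67552 + (1788 - 49288)) = 1/(67552 - 47500) = 1/20052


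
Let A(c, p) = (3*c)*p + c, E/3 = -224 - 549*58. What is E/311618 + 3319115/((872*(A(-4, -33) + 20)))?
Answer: 499867749899/55976564576 ≈ 8.9299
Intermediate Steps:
E = -96198 (E = 3*(-224 - 549*58) = 3*(-224 - 31842) = 3*(-32066) = -96198)
A(c, p) = c + 3*c*p (A(c, p) = 3*c*p + c = c + 3*c*p)
E/311618 + 3319115/((872*(A(-4, -33) + 20))) = -96198/311618 + 3319115/((872*(-4*(1 + 3*(-33)) + 20))) = -96198*1/311618 + 3319115/((872*(-4*(1 - 99) + 20))) = -48099/155809 + 3319115/((872*(-4*(-98) + 20))) = -48099/155809 + 3319115/((872*(392 + 20))) = -48099/155809 + 3319115/((872*412)) = -48099/155809 + 3319115/359264 = 499867749899/55976564576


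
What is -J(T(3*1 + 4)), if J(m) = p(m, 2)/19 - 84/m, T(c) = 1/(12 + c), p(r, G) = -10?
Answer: 30334/19 ≈ 1596.5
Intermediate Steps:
J(m) = -10/19 - 84/m
-J(T(3*1 + 4)) = -(-10/19 - (1344 + 252)) = -(-10/19 - 84/(1/(12 + (3 + 4)))) = -(-10/19 - 84/(1/(12 + 7))) = -(-10/19 - 84/(1/19)) = -(-10/19 - 84/1/19) = -(-10/19 - 84*19) = -(-10/19 - 1596) = -1*(-30334/19) = 30334/19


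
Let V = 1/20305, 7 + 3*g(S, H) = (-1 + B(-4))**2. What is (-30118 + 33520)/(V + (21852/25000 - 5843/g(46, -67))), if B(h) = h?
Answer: -64760259375/18521190599 ≈ -3.4965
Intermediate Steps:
g(S, H) = 6 (g(S, H) = -7/3 + (-1 - 4)**2/3 = -7/3 + (1/3)*(-5)**2 = -7/3 + (1/3)*25 = -7/3 + 25/3 = 6)
V = 1/20305 ≈ 4.9249e-5
(-30118 + 33520)/(V + (21852/25000 - 5843/g(46, -67))) = (-30118 + 33520)/(1/20305 + (21852/25000 - 5843/6)) = 3402/(1/20305 + (21852*(1/25000) - 5843*1/6)) = 3402/(1/20305 + (5463/6250 - 5843/6)) = 3402/(1/20305 - 9121493/9375) = 3402/(-37042381198/38071875) = 3402*(-38071875/37042381198) = -64760259375/18521190599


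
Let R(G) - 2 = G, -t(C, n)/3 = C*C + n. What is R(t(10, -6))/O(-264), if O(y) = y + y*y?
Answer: -35/8679 ≈ -0.0040327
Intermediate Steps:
t(C, n) = -3*n - 3*C² (t(C, n) = -3*(C*C + n) = -3*(C² + n) = -3*(n + C²) = -3*n - 3*C²)
R(G) = 2 + G
O(y) = y + y²
R(t(10, -6))/O(-264) = (2 + (-3*(-6) - 3*10²))/((-264*(1 - 264))) = (2 + (18 - 3*100))/((-264*(-263))) = (2 + (18 - 300))/69432 = (2 - 282)*(1/69432) = -280*1/69432 = -35/8679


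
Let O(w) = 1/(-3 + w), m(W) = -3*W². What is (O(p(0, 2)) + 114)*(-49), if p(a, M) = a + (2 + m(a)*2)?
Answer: -5537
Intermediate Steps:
p(a, M) = 2 + a - 6*a² (p(a, M) = a + (2 - 3*a²*2) = a + (2 - 6*a²) = 2 + a - 6*a²)
(O(p(0, 2)) + 114)*(-49) = (1/(-3 + (2 + 0 - 6*0²)) + 114)*(-49) = (1/(-3 + (2 + 0 - 6*0)) + 114)*(-49) = (1/(-3 + (2 + 0 + 0)) + 114)*(-49) = (1/(-3 + 2) + 114)*(-49) = (1/(-1) + 114)*(-49) = (-1 + 114)*(-49) = 113*(-49) = -5537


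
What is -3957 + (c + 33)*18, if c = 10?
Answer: -3183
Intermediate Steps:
-3957 + (c + 33)*18 = -3957 + (10 + 33)*18 = -3957 + 43*18 = -3957 + 774 = -3183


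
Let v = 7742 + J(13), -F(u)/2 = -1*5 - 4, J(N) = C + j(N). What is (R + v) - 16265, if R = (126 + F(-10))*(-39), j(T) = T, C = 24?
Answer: -14102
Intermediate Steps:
J(N) = 24 + N
F(u) = 18 (F(u) = -2*(-1*5 - 4) = -2*(-5 - 4) = -2*(-9) = 18)
v = 7779 (v = 7742 + (24 + 13) = 7742 + 37 = 7779)
R = -5616 (R = (126 + 18)*(-39) = 144*(-39) = -5616)
(R + v) - 16265 = (-5616 + 7779) - 16265 = 2163 - 16265 = -14102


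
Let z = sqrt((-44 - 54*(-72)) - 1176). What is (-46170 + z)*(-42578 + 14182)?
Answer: 1311043320 - 56792*sqrt(667) ≈ 1.3096e+9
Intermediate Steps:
z = 2*sqrt(667) (z = sqrt((-44 + 3888) - 1176) = sqrt(3844 - 1176) = sqrt(2668) = 2*sqrt(667) ≈ 51.653)
(-46170 + z)*(-42578 + 14182) = (-46170 + 2*sqrt(667))*(-42578 + 14182) = (-46170 + 2*sqrt(667))*(-28396) = 1311043320 - 56792*sqrt(667)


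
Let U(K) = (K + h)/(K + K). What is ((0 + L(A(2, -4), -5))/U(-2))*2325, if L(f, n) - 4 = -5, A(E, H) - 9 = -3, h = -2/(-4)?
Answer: -6200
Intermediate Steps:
h = ½ (h = -2*(-¼) = ½ ≈ 0.50000)
A(E, H) = 6 (A(E, H) = 9 - 3 = 6)
L(f, n) = -1 (L(f, n) = 4 - 5 = -1)
U(K) = (½ + K)/(2*K) (U(K) = (K + ½)/(K + K) = (½ + K)/((2*K)) = (½ + K)*(1/(2*K)) = (½ + K)/(2*K))
((0 + L(A(2, -4), -5))/U(-2))*2325 = ((0 - 1)/(((¼)*(1 + 2*(-2))/(-2))))*2325 = (-1/((¼)*(-½)*(1 - 4)))*2325 = (-1/((¼)*(-½)*(-3)))*2325 = (-1/(3/8))*2325 = ((8/3)*(-1))*2325 = -8/3*2325 = -6200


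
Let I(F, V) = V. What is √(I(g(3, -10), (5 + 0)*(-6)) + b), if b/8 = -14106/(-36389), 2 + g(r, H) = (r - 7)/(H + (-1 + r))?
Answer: 3*I*√3957594862/36389 ≈ 5.1864*I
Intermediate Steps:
g(r, H) = -2 + (-7 + r)/(-1 + H + r) (g(r, H) = -2 + (r - 7)/(H + (-1 + r)) = -2 + (-7 + r)/(-1 + H + r))
b = 112848/36389 (b = 8*(-14106/(-36389)) = 8*(-14106*(-1/36389)) = 8*(14106/36389) = 112848/36389 ≈ 3.1012)
√(I(g(3, -10), (5 + 0)*(-6)) + b) = √((5 + 0)*(-6) + 112848/36389) = √(5*(-6) + 112848/36389) = √(-30 + 112848/36389) = √(-978822/36389) = 3*I*√3957594862/36389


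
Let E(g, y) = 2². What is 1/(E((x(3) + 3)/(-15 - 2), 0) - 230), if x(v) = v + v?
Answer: -1/226 ≈ -0.0044248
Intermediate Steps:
x(v) = 2*v
E(g, y) = 4
1/(E((x(3) + 3)/(-15 - 2), 0) - 230) = 1/(4 - 230) = 1/(-226) = -1/226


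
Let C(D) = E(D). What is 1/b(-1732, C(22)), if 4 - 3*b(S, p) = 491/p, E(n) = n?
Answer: -66/403 ≈ -0.16377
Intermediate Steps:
C(D) = D
b(S, p) = 4/3 - 491/(3*p)
1/b(-1732, C(22)) = 1/((1/3)*(-491 + 4*22)/22) = 1/((1/3)*(1/22)*(-491 + 88)) = 1/((1/3)*(1/22)*(-403)) = 1/(-403/66) = -66/403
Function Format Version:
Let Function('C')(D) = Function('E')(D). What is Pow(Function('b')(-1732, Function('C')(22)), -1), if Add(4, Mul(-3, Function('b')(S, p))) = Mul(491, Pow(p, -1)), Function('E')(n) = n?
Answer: Rational(-66, 403) ≈ -0.16377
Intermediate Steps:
Function('C')(D) = D
Function('b')(S, p) = Add(Rational(4, 3), Mul(Rational(-491, 3), Pow(p, -1))) (Function('b')(S, p) = Add(Rational(4, 3), Mul(Rational(-1, 3), Mul(491, Pow(p, -1)))) = Add(Rational(4, 3), Mul(Rational(-491, 3), Pow(p, -1))))
Pow(Function('b')(-1732, Function('C')(22)), -1) = Pow(Mul(Rational(1, 3), Pow(22, -1), Add(-491, Mul(4, 22))), -1) = Pow(Mul(Rational(1, 3), Rational(1, 22), Add(-491, 88)), -1) = Pow(Mul(Rational(1, 3), Rational(1, 22), -403), -1) = Pow(Rational(-403, 66), -1) = Rational(-66, 403)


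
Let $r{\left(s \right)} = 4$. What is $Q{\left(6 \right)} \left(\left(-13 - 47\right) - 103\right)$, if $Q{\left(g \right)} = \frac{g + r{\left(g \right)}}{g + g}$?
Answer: $- \frac{815}{6} \approx -135.83$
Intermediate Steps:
$Q{\left(g \right)} = \frac{4 + g}{2 g}$ ($Q{\left(g \right)} = \frac{g + 4}{g + g} = \frac{4 + g}{2 g}$)
$Q{\left(6 \right)} \left(\left(-13 - 47\right) - 103\right) = \frac{4 + 6}{2 \cdot 6} \left(\left(-13 - 47\right) - 103\right) = \frac{1}{2} \cdot \frac{1}{6} \cdot 10 \left(\left(-13 - 47\right) - 103\right) = \frac{5 \left(-60 - 103\right)}{6} = \frac{5}{6} \left(-163\right) = - \frac{815}{6}$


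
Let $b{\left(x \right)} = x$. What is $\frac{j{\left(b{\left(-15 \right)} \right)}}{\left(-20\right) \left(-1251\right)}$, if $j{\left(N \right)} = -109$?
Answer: $- \frac{109}{25020} \approx -0.0043565$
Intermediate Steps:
$\frac{j{\left(b{\left(-15 \right)} \right)}}{\left(-20\right) \left(-1251\right)} = - \frac{109}{\left(-20\right) \left(-1251\right)} = - \frac{109}{25020}$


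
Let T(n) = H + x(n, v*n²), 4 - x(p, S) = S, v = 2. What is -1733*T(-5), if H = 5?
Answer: 71053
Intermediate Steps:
x(p, S) = 4 - S
T(n) = 9 - 2*n² (T(n) = 5 + (4 - 2*n²) = 9 - 2*n²)
-1733*T(-5) = -1733*(9 - 2*(-5)²) = -1733*(9 - 2*25) = -1733*(9 - 50) = -1733*(-41) = 71053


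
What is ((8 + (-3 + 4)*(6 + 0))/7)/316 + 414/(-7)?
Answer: -65405/1106 ≈ -59.137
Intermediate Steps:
((8 + (-3 + 4)*(6 + 0))/7)/316 + 414/(-7) = ((8 + 1*6)*(⅐))*(1/316) + 414*(-⅐) = ((8 + 6)*(⅐))*(1/316) - 414/7 = (14*(⅐))*(1/316) - 414/7 = 2*(1/316) - 414/7 = 1/158 - 414/7 = -65405/1106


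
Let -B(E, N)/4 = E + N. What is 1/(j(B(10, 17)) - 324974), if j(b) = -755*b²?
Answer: -1/9131294 ≈ -1.0951e-7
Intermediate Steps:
B(E, N) = -4*E - 4*N (B(E, N) = -4*(E + N) = -4*E - 4*N)
1/(j(B(10, 17)) - 324974) = 1/(-755*(-4*10 - 4*17)² - 324974) = 1/(-755*(-40 - 68)² - 324974) = 1/(-755*(-108)² - 324974) = 1/(-755*11664 - 324974) = 1/(-8806320 - 324974) = 1/(-9131294) = -1/9131294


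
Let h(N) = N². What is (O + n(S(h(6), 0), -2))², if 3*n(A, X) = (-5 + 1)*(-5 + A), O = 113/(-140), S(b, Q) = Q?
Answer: 6056521/176400 ≈ 34.334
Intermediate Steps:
O = -113/140 (O = 113*(-1/140) = -113/140 ≈ -0.80714)
n(A, X) = 20/3 - 4*A/3 (n(A, X) = ((-5 + 1)*(-5 + A))/3 = (-4*(-5 + A))/3 = (20 - 4*A)/3 = 20/3 - 4*A/3)
(O + n(S(h(6), 0), -2))² = (-113/140 + (20/3 - 4/3*0))² = (-113/140 + (20/3 + 0))² = (-113/140 + 20/3)² = (2461/420)² = 6056521/176400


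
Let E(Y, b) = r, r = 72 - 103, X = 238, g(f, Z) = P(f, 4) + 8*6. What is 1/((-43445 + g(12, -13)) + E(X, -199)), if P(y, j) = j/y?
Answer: -3/130283 ≈ -2.3027e-5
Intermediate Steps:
g(f, Z) = 48 + 4/f (g(f, Z) = 4/f + 8*6 = 4/f + 48 = 48 + 4/f)
r = -31
E(Y, b) = -31
1/((-43445 + g(12, -13)) + E(X, -199)) = 1/((-43445 + (48 + 4/12)) - 31) = 1/((-43445 + (48 + 4*(1/12))) - 31) = 1/((-43445 + (48 + 1/3)) - 31) = 1/((-43445 + 145/3) - 31) = 1/(-130190/3 - 31) = 1/(-130283/3) = -3/130283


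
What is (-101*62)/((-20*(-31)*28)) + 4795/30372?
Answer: -431243/2126040 ≈ -0.20284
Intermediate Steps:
(-101*62)/((-20*(-31)*28)) + 4795/30372 = -6262/(620*28) + 4795*(1/30372) = -6262/17360 + 4795/30372 = -6262*1/17360 + 4795/30372 = -101/280 + 4795/30372 = -431243/2126040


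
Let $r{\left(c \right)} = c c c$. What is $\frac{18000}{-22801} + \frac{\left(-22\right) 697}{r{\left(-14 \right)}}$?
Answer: $\frac{150119267}{31282972} \approx 4.7988$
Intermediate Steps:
$r{\left(c \right)} = c^{3}$ ($r{\left(c \right)} = c^{2} c = c^{3}$)
$\frac{18000}{-22801} + \frac{\left(-22\right) 697}{r{\left(-14 \right)}} = \frac{18000}{-22801} + \frac{\left(-22\right) 697}{\left(-14\right)^{3}} = 18000 \left(- \frac{1}{22801}\right) - \frac{15334}{-2744} = - \frac{18000}{22801} - - \frac{7667}{1372} = - \frac{18000}{22801} + \frac{7667}{1372} = \frac{150119267}{31282972}$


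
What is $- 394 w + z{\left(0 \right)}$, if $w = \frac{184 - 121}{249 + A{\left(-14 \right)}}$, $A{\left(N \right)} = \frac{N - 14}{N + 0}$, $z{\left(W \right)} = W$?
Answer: $- \frac{24822}{251} \approx -98.892$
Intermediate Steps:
$A{\left(N \right)} = \frac{-14 + N}{N}$
$w = \frac{63}{251}$ ($w = \frac{184 - 121}{249 + \frac{-14 - 14}{-14}} = \frac{63}{249 - -2} = \frac{63}{249 + 2} = \frac{63}{251} \approx 0.251$)
$- 394 w + z{\left(0 \right)} = \left(-394\right) \frac{63}{251} + 0 = - \frac{24822}{251} + 0 = - \frac{24822}{251}$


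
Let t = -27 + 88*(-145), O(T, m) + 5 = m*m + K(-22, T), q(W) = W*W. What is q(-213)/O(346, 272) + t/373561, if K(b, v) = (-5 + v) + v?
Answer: 15993334867/27892305626 ≈ 0.57340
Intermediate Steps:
q(W) = W²
K(b, v) = -5 + 2*v
O(T, m) = -10 + m² + 2*T (O(T, m) = -5 + (m*m + (-5 + 2*T)) = -5 + (m² + (-5 + 2*T)) = -5 + (-5 + m² + 2*T) = -10 + m² + 2*T)
t = -12787 (t = -27 - 12760 = -12787)
q(-213)/O(346, 272) + t/373561 = (-213)²/(-10 + 272² + 2*346) - 12787/373561 = 45369/(-10 + 73984 + 692) - 12787*1/373561 = 45369/74666 - 12787/373561 = 15993334867/27892305626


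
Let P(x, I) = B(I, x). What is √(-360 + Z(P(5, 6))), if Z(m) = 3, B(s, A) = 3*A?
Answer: I*√357 ≈ 18.894*I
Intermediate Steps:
P(x, I) = 3*x
√(-360 + Z(P(5, 6))) = √(-360 + 3) = √(-357) = I*√357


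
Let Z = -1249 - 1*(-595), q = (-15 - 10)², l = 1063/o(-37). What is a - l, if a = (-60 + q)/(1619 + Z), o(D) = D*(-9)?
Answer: -167530/64269 ≈ -2.6067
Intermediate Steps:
o(D) = -9*D
l = 1063/333 (l = 1063/((-9*(-37))) = 1063/333 ≈ 3.1922)
q = 625 (q = (-25)² = 625)
Z = -654 (Z = -1249 + 595 = -654)
a = 113/193 (a = (-60 + 625)/(1619 - 654) = 565/965 = 565*(1/965) = 113/193 ≈ 0.58549)
a - l = 113/193 - 1*1063/333 = 113/193 - 1063/333 = -167530/64269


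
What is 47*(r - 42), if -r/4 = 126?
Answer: -25662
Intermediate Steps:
r = -504 (r = -4*126 = -504)
47*(r - 42) = 47*(-504 - 42) = 47*(-546) = -25662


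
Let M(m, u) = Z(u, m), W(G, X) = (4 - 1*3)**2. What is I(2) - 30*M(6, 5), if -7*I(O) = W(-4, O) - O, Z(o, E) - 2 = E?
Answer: -1679/7 ≈ -239.86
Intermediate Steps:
W(G, X) = 1 (W(G, X) = (4 - 3)**2 = 1**2 = 1)
Z(o, E) = 2 + E
M(m, u) = 2 + m
I(O) = -1/7 + O/7 (I(O) = -(1 - O)/7 = -1/7 + O/7)
I(2) - 30*M(6, 5) = (-1/7 + (1/7)*2) - 30*(2 + 6) = (-1/7 + 2/7) - 30*8 = 1/7 - 240 = -1679/7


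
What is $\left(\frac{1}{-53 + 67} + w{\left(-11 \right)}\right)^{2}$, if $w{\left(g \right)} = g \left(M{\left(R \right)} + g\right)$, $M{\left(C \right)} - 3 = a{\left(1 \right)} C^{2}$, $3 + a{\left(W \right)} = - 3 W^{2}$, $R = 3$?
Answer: $\frac{91183401}{196} \approx 4.6522 \cdot 10^{5}$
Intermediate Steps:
$a{\left(W \right)} = -3 - 3 W^{2}$
$M{\left(C \right)} = 3 - 6 C^{2}$ ($M{\left(C \right)} = 3 + \left(-3 - 3 \cdot 1^{2}\right) C^{2} = 3 + \left(-3 - 3\right) C^{2} = 3 - 6 C^{2}$)
$w{\left(g \right)} = g \left(-51 + g\right)$ ($w{\left(g \right)} = g \left(\left(3 - 6 \cdot 3^{2}\right) + g\right) = g \left(\left(3 - 54\right) + g\right) = g \left(-51 + g\right)$)
$\left(\frac{1}{-53 + 67} + w{\left(-11 \right)}\right)^{2} = \left(\frac{1}{-53 + 67} - 11 \left(-51 - 11\right)\right)^{2} = \left(\frac{1}{14} - -682\right)^{2} = \left(\frac{1}{14} + 682\right)^{2} = \left(\frac{9549}{14}\right)^{2} = \frac{91183401}{196}$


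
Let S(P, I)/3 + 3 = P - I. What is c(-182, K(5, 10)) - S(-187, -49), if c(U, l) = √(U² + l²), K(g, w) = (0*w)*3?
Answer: 605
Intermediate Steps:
S(P, I) = -9 - 3*I + 3*P (S(P, I) = -9 + 3*(P - I) = -9 + (-3*I + 3*P) = -9 - 3*I + 3*P)
K(g, w) = 0 (K(g, w) = 0*3 = 0)
c(-182, K(5, 10)) - S(-187, -49) = √((-182)² + 0²) - (-9 - 3*(-49) + 3*(-187)) = √(33124 + 0) - (-9 + 147 - 561) = √33124 - 1*(-423) = 182 + 423 = 605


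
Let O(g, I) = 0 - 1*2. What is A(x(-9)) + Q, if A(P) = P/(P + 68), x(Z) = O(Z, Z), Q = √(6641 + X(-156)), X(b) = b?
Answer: -1/33 + √6485 ≈ 80.499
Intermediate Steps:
Q = √6485 (Q = √(6641 - 156) = √6485 ≈ 80.530)
O(g, I) = -2 (O(g, I) = 0 - 2 = -2)
x(Z) = -2
A(P) = P/(68 + P)
A(x(-9)) + Q = -2/(68 - 2) + √6485 = -2/66 + √6485 = -2*1/66 + √6485 = -1/33 + √6485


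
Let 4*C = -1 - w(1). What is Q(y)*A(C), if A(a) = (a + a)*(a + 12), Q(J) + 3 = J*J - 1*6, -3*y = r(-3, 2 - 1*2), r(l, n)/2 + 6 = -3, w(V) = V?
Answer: -621/2 ≈ -310.50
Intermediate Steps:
r(l, n) = -18 (r(l, n) = -12 + 2*(-3) = -12 - 6 = -18)
y = 6 (y = -1/3*(-18) = 6)
C = -1/2 (C = (-1 - 1*1)/4 = (-1 - 1)/4 = (1/4)*(-2) = -1/2 ≈ -0.50000)
Q(J) = -9 + J**2 (Q(J) = -3 + (J*J - 1*6) = -3 + (J**2 - 6) = -3 + (-6 + J**2) = -9 + J**2)
A(a) = 2*a*(12 + a) (A(a) = (2*a)*(12 + a) = 2*a*(12 + a))
Q(y)*A(C) = (-9 + 6**2)*(2*(-1/2)*(12 - 1/2)) = (-9 + 36)*(2*(-1/2)*(23/2)) = 27*(-23/2) = -621/2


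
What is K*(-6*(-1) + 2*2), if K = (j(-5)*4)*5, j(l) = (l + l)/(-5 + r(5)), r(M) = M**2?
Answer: -100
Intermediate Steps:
j(l) = l/10 (j(l) = (l + l)/(-5 + 5**2) = (2*l)/(-5 + 25) = (2*l)/20 = (2*l)*(1/20) = l/10)
K = -10 (K = (((1/10)*(-5))*4)*5 = -1/2*4*5 = -2*5 = -10)
K*(-6*(-1) + 2*2) = -10*(-6*(-1) + 2*2) = -10*(6 + 4) = -10*10 = -100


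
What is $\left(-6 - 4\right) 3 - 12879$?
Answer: $-12909$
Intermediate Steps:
$\left(-6 - 4\right) 3 - 12879 = \left(-10\right) 3 - 12879 = -30 - 12879 = -12909$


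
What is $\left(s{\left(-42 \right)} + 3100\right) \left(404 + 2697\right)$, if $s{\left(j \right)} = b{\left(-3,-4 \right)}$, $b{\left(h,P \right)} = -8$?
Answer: $9588292$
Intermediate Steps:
$s{\left(j \right)} = -8$
$\left(s{\left(-42 \right)} + 3100\right) \left(404 + 2697\right) = \left(-8 + 3100\right) \left(404 + 2697\right) = 3092 \cdot 3101 = 9588292$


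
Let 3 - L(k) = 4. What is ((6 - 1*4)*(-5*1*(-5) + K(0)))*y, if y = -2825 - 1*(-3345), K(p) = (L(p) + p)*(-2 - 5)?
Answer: 33280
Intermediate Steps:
L(k) = -1 (L(k) = 3 - 1*4 = 3 - 4 = -1)
K(p) = 7 - 7*p (K(p) = (-1 + p)*(-2 - 5) = (-1 + p)*(-7) = 7 - 7*p)
y = 520 (y = -2825 + 3345 = 520)
((6 - 1*4)*(-5*1*(-5) + K(0)))*y = ((6 - 1*4)*(-5*1*(-5) + (7 - 7*0)))*520 = ((6 - 4)*(-5*(-5) + (7 + 0)))*520 = (2*(25 + 7))*520 = (2*32)*520 = 64*520 = 33280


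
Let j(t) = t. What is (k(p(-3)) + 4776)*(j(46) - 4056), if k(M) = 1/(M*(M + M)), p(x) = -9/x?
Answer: -172367845/9 ≈ -1.9152e+7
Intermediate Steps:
k(M) = 1/(2*M**2) (k(M) = 1/(M*(2*M)) = 1/(2*M**2))
(k(p(-3)) + 4776)*(j(46) - 4056) = (1/(2*(-9/(-3))**2) + 4776)*(46 - 4056) = (1/(2*(-9*(-1/3))**2) + 4776)*(-4010) = ((1/2)/3**2 + 4776)*(-4010) = ((1/2)*(1/9) + 4776)*(-4010) = (1/18 + 4776)*(-4010) = (85969/18)*(-4010) = -172367845/9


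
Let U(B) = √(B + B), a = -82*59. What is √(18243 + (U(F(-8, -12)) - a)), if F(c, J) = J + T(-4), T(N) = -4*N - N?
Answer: 9*√285 ≈ 151.94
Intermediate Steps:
T(N) = -5*N
a = -4838
F(c, J) = 20 + J (F(c, J) = J - 5*(-4) = J + 20 = 20 + J)
U(B) = √2*√B (U(B) = √(2*B) = √2*√B)
√(18243 + (U(F(-8, -12)) - a)) = √(18243 + (√2*√(20 - 12) - 1*(-4838))) = √(18243 + (√2*√8 + 4838)) = √(18243 + (√2*(2*√2) + 4838)) = √(18243 + (4 + 4838)) = √(18243 + 4842) = √23085 = 9*√285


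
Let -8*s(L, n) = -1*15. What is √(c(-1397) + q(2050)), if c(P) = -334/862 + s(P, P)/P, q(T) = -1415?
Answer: I*√8209998805744758/2408428 ≈ 37.622*I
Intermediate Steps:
s(L, n) = 15/8 (s(L, n) = -(-1)*15/8 = -⅛*(-15) = 15/8)
c(P) = -167/431 + 15/(8*P) (c(P) = -334/862 + 15/(8*P) = -334*1/862 + 15/(8*P) = -167/431 + 15/(8*P))
√(c(-1397) + q(2050)) = √((1/3448)*(6465 - 1336*(-1397))/(-1397) - 1415) = √((1/3448)*(-1/1397)*(6465 + 1866392) - 1415) = √((1/3448)*(-1/1397)*1872857 - 1415) = √(-1872857/4816856 - 1415) = √(-6817724097/4816856) = I*√8209998805744758/2408428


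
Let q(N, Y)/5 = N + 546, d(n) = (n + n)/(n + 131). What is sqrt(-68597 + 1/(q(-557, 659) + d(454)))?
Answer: 2*I*sqrt(16765545060182)/31267 ≈ 261.91*I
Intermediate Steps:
d(n) = 2*n/(131 + n) (d(n) = (2*n)/(131 + n) = 2*n/(131 + n))
q(N, Y) = 2730 + 5*N (q(N, Y) = 5*(N + 546) = 5*(546 + N) = 2730 + 5*N)
sqrt(-68597 + 1/(q(-557, 659) + d(454))) = sqrt(-68597 + 1/((2730 + 5*(-557)) + 2*454/(131 + 454))) = sqrt(-68597 + 1/((2730 - 2785) + 2*454/585)) = sqrt(-68597 + 1/(-55 + 2*454*(1/585))) = sqrt(-68597 + 1/(-55 + 908/585)) = sqrt(-68597 + 1/(-31267/585)) = sqrt(-68597 - 585/31267) = sqrt(-2144822984/31267) = 2*I*sqrt(16765545060182)/31267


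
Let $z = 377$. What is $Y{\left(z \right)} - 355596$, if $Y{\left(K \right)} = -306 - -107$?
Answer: $-355795$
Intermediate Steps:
$Y{\left(K \right)} = -199$ ($Y{\left(K \right)} = -306 + 107 = -199$)
$Y{\left(z \right)} - 355596 = -199 - 355596 = -355795$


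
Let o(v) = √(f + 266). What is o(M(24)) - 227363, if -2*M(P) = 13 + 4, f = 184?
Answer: -227363 + 15*√2 ≈ -2.2734e+5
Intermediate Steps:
M(P) = -17/2 (M(P) = -(13 + 4)/2 = -½*17 = -17/2)
o(v) = 15*√2 (o(v) = √(184 + 266) = √450 = 15*√2)
o(M(24)) - 227363 = 15*√2 - 227363 = -227363 + 15*√2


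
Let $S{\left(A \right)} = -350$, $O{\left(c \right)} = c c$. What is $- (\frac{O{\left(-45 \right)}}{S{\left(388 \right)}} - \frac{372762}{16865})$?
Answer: $\frac{6584733}{236110} \approx 27.888$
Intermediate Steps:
$O{\left(c \right)} = c^{2}$
$- (\frac{O{\left(-45 \right)}}{S{\left(388 \right)}} - \frac{372762}{16865}) = - (\frac{\left(-45\right)^{2}}{-350} - \frac{372762}{16865}) = - (2025 \left(- \frac{1}{350}\right) - \frac{372762}{16865}) = - (- \frac{81}{14} - \frac{372762}{16865}) = \left(-1\right) \left(- \frac{6584733}{236110}\right) = \frac{6584733}{236110}$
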